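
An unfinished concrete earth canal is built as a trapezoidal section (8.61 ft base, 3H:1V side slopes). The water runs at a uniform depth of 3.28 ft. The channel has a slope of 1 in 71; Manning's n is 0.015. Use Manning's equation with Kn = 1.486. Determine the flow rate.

Q = 1150 ft³/s

With bottom width b = 8.61 ft and side slope z = 3: A = (b + zy)y = (8.61 + 3×3.28)×3.28 = 60.52 ft²; P = b + 2y√(1+z²) = 8.61 + 2×3.28×3.162 = 29.35 ft.
Hydraulic radius R = A/P = 60.52/29.35 = 2.062 ft.
Manning's equation: Q = (1.486/n) A R^(2/3) S^(1/2) = (1.486/0.015) × 60.52 × 2.062^(2/3) × 0.01408^(1/2) = 1150 ft³/s.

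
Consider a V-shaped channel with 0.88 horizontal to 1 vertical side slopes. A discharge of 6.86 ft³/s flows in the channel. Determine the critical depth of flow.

At critical depth, Q² T / (g A³) = 1, i.e. A³/T = Q²/g = 6.86²/32.2 = 1.461.
Trying y = 1.14 ft: A³/T = 0.7455 — low.
Trying y = 1.46 ft: A³/T = 2.569 — high.
Trying y = 1.3 ft: A³/T = 1.438 — matches.

y_c = 1.3 ft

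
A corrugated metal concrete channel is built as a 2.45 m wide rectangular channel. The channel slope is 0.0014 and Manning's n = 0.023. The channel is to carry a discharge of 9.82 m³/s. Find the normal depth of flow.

y_n = 2.75 m

Manning's equation rearranged: A R^(2/3) = nQ / (1·√S) = 0.023 × 9.82 / (√0.0014) = 6.036.
At y = 3.01 m: A R^(2/3) = 6.724 — over.
At y = 2.25 m: A R^(2/3) = 4.723 — short.
At y = 2.75 m: A R^(2/3) = 6.034 — ≈ 6.036.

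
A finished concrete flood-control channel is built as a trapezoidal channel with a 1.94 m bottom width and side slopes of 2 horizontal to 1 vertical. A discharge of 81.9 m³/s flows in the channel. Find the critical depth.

At critical depth, Q² T / (g A³) = 1, i.e. A³/T = Q²/g = 81.9²/9.81 = 683.8.
Trying y = 3.31 m: A³/T = 1498 — over.
Trying y = 1.91 m: A³/T = 139 — short.
Trying y = 2.77 m: A³/T = 683.2 — matches.

y_c = 2.77 m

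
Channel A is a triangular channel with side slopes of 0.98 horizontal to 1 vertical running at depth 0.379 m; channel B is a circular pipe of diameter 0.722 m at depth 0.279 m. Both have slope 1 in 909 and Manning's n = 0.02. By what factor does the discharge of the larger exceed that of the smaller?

1.13

Channel A: For a triangular section with side slope z = 0.98: A = zy² = 0.98×0.379² = 0.1408 m²; P = 2y√(1+z²) = 2×0.379×1.4 = 1.061 m. Hydraulic radius R = A/P = 0.1408/1.061 = 0.1326 m. Q_A = (1/0.02)·0.1408·0.1326^(2/3)·√0.0011 = 0.06072 m³/s.
Channel B: For a circular section of diameter D = 0.722 m at depth y = 0.279 m, the central angle is θ = 2 arccos(1 − 2y/D) = 2.683 rad. Then A = (D²/8)(θ − sin θ) = 0.146 m² and P = Dθ/2 = 0.9687 m. Hydraulic radius R = A/P = 0.146/0.9687 = 0.1507 m. Q_B = (1/0.02)·0.146·0.1507^(2/3)·√0.0011 = 0.06859 m³/s.
The larger discharge is 0.06859 m³/s and the smaller is 0.06072 m³/s; the ratio is 1.13.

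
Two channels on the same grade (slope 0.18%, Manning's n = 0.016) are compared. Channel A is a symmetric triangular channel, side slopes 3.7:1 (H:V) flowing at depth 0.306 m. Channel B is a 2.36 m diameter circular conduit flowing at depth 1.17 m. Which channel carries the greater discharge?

Channel A: For a triangular section with side slope z = 3.7: A = zy² = 3.7×0.306² = 0.3465 m²; P = 2y√(1+z²) = 2×0.306×3.833 = 2.346 m. Hydraulic radius R = A/P = 0.3465/2.346 = 0.1477 m. Q_A = (1/0.016)·0.3465·0.1477^(2/3)·√0.0018 = 0.2567 m³/s.
Channel B: For a circular section of diameter D = 2.36 m at depth y = 1.17 m, the central angle is θ = 2 arccos(1 − 2y/D) = 3.125 rad. Then A = (D²/8)(θ − sin θ) = 2.164 m² and P = Dθ/2 = 3.687 m. Hydraulic radius R = A/P = 2.164/3.687 = 0.5868 m. Q_B = (1/0.016)·2.164·0.5868^(2/3)·√0.0018 = 4.021 m³/s.
Q_A = 0.2567 m³/s vs Q_B = 4.021 m³/s, so channel B carries more.

channel B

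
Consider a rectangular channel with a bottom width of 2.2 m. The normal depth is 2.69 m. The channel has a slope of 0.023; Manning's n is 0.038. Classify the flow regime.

subcritical

Flow area A = b·y = 2.2 × 2.69 = 5.918 m². Wetted perimeter P = b + 2y = 2.2 + 2×2.69 = 7.58 m.
Hydraulic radius R = A/P = 5.918/7.58 = 0.7807 m.
V = (1/n) R^(2/3) √S = (1/0.038) × 0.7807^(2/3) × √0.023 = 3.384 m/s. Hydraulic depth D_h = A/T = 5.918/2.2 = 2.69 m.
Froude number Fr = V/√(g·D_h) = 3.384/√(9.81×2.69) = 0.659, which is less than 1, so the flow is subcritical.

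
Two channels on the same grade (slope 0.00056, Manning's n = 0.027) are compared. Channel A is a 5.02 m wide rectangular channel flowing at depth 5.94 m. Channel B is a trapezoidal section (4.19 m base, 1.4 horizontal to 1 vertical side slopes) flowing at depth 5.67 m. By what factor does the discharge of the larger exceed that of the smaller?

3.21

Channel A: Flow area A = b·y = 5.02 × 5.94 = 29.82 m². Wetted perimeter P = b + 2y = 5.02 + 2×5.94 = 16.9 m. Hydraulic radius R = A/P = 29.82/16.9 = 1.764 m. Q_A = (1/0.027)·29.82·1.764^(2/3)·√0.00056 = 38.16 m³/s.
Channel B: With bottom width b = 4.19 m and side slope z = 1.4: A = (b + zy)y = (4.19 + 1.4×5.67)×5.67 = 68.77 m²; P = b + 2y√(1+z²) = 4.19 + 2×5.67×1.72 = 23.7 m. Hydraulic radius R = A/P = 68.77/23.7 = 2.901 m. Q_B = (1/0.027)·68.77·2.901^(2/3)·√0.00056 = 122.6 m³/s.
The larger discharge is 122.6 m³/s and the smaller is 38.16 m³/s; the ratio is 3.21.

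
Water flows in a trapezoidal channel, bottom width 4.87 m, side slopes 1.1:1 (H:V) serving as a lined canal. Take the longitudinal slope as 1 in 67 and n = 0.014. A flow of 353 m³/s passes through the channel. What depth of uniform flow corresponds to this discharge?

Manning's equation rearranged: A R^(2/3) = nQ / (1·√S) = 0.014 × 353 / (√0.01493) = 40.45.
Trying y = 2.52 m: A R^(2/3) = 25.88 — too small.
Trying y = 3.86 m: A R^(2/3) = 58.66 — too large.
Trying y = 3.19 m: A R^(2/3) = 40.46 — ≈ 40.45.

y_n = 3.19 m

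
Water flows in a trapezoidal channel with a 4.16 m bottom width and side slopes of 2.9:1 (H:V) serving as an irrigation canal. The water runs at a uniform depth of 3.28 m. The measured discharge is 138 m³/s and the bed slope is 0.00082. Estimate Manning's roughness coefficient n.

With bottom width b = 4.16 m and side slope z = 2.9: A = (b + zy)y = (4.16 + 2.9×3.28)×3.28 = 44.84 m²; P = b + 2y√(1+z²) = 4.16 + 2×3.28×3.068 = 24.28 m.
Hydraulic radius R = A/P = 44.84/24.28 = 1.847 m.
Rearranging Manning's equation: n = (1/Q) A R^(2/3) S^(1/2) = (1/138) × 44.84 × 1.847^(2/3) × √0.00082 = 0.014.

n = 0.014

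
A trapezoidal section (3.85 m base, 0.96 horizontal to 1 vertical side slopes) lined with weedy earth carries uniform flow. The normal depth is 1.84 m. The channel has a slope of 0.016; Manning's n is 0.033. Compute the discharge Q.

With bottom width b = 3.85 m and side slope z = 0.96: A = (b + zy)y = (3.85 + 0.96×1.84)×1.84 = 10.33 m²; P = b + 2y√(1+z²) = 3.85 + 2×1.84×1.386 = 8.951 m.
Hydraulic radius R = A/P = 10.33/8.951 = 1.154 m.
Manning's equation: Q = (1/n) A R^(2/3) S^(1/2) = (1/0.033) × 10.33 × 1.154^(2/3) × 0.016^(1/2) = 43.6 m³/s.

Q = 43.6 m³/s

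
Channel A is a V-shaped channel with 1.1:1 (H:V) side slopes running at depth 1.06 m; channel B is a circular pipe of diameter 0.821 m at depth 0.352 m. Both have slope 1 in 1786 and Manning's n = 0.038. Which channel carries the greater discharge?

Channel A: For a triangular section with side slope z = 1.1: A = zy² = 1.1×1.06² = 1.236 m²; P = 2y√(1+z²) = 2×1.06×1.487 = 3.152 m. Hydraulic radius R = A/P = 1.236/3.152 = 0.3922 m. Q_A = (1/0.038)·1.236·0.3922^(2/3)·√0.0005599 = 0.4123 m³/s.
Channel B: For a circular section of diameter D = 0.821 m at depth y = 0.352 m, the central angle is θ = 2 arccos(1 − 2y/D) = 2.856 rad. Then A = (D²/8)(θ − sin θ) = 0.2168 m² and P = Dθ/2 = 1.172 m. Hydraulic radius R = A/P = 0.2168/1.172 = 0.185 m. Q_B = (1/0.038)·0.2168·0.185^(2/3)·√0.0005599 = 0.04383 m³/s.
Q_A = 0.4123 m³/s vs Q_B = 0.04383 m³/s, so channel A carries more.

channel A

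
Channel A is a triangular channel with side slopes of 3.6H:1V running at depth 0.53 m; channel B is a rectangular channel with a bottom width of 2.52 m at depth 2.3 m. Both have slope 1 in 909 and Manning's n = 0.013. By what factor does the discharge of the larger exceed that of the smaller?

Channel A: For a triangular section with side slope z = 3.6: A = zy² = 3.6×0.53² = 1.011 m²; P = 2y√(1+z²) = 2×0.53×3.736 = 3.96 m. Hydraulic radius R = A/P = 1.011/3.96 = 0.2553 m. Q_A = (1/0.013)·1.011·0.2553^(2/3)·√0.0011 = 1.038 m³/s.
Channel B: Flow area A = b·y = 2.52 × 2.3 = 5.796 m². Wetted perimeter P = b + 2y = 2.52 + 2×2.3 = 7.12 m. Hydraulic radius R = A/P = 5.796/7.12 = 0.814 m. Q_B = (1/0.013)·5.796·0.814^(2/3)·√0.0011 = 12.89 m³/s.
The larger discharge is 12.89 m³/s and the smaller is 1.038 m³/s; the ratio is 12.4.

12.4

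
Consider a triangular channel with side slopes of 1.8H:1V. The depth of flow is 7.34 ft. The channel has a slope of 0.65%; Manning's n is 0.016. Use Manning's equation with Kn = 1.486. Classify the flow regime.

supercritical

For a triangular section with side slope z = 1.8: A = zy² = 1.8×7.34² = 96.98 ft²; P = 2y√(1+z²) = 2×7.34×2.059 = 30.23 ft.
Hydraulic radius R = A/P = 96.98/30.23 = 3.208 ft.
V = (1.486/n) R^(2/3) √S = (1.486/0.016) × 3.208^(2/3) × √0.0065 = 16.29 ft/s. Hydraulic depth D_h = A/T = 96.98/26.42 = 3.67 ft.
Froude number Fr = V/√(g·D_h) = 16.29/√(32.2×3.67) = 1.5, which is greater than 1, so the flow is supercritical.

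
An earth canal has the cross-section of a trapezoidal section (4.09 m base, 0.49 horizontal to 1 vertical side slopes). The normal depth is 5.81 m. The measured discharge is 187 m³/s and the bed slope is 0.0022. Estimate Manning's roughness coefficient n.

n = 0.018

With bottom width b = 4.09 m and side slope z = 0.49: A = (b + zy)y = (4.09 + 0.49×5.81)×5.81 = 40.3 m²; P = b + 2y√(1+z²) = 4.09 + 2×5.81×1.114 = 17.03 m.
Hydraulic radius R = A/P = 40.3/17.03 = 2.367 m.
Rearranging Manning's equation: n = (1/Q) A R^(2/3) S^(1/2) = (1/187) × 40.3 × 2.367^(2/3) × √0.0022 = 0.018.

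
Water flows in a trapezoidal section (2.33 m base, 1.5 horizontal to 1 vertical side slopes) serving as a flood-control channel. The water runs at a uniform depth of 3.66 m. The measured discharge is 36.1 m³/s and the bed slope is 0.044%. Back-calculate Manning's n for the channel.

With bottom width b = 2.33 m and side slope z = 1.5: A = (b + zy)y = (2.33 + 1.5×3.66)×3.66 = 28.62 m²; P = b + 2y√(1+z²) = 2.33 + 2×3.66×1.803 = 15.53 m.
Hydraulic radius R = A/P = 28.62/15.53 = 1.843 m.
Rearranging Manning's equation: n = (1/Q) A R^(2/3) S^(1/2) = (1/36.1) × 28.62 × 1.843^(2/3) × √0.00044 = 0.025.

n = 0.025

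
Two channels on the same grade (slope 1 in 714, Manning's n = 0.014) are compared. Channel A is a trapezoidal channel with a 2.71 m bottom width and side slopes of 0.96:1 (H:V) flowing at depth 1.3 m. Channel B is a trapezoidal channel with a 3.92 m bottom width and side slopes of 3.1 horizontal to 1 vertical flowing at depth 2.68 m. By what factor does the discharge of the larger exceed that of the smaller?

9.71

Channel A: With bottom width b = 2.71 m and side slope z = 0.96: A = (b + zy)y = (2.71 + 0.96×1.3)×1.3 = 5.145 m²; P = b + 2y√(1+z²) = 2.71 + 2×1.3×1.386 = 6.314 m. Hydraulic radius R = A/P = 5.145/6.314 = 0.8149 m. Q_A = (1/0.014)·5.145·0.8149^(2/3)·√0.001401 = 12 m³/s.
Channel B: With bottom width b = 3.92 m and side slope z = 3.1: A = (b + zy)y = (3.92 + 3.1×2.68)×2.68 = 32.77 m²; P = b + 2y√(1+z²) = 3.92 + 2×2.68×3.257 = 21.38 m. Hydraulic radius R = A/P = 32.77/21.38 = 1.533 m. Q_B = (1/0.014)·32.77·1.533^(2/3)·√0.001401 = 116.5 m³/s.
The larger discharge is 116.5 m³/s and the smaller is 12 m³/s; the ratio is 9.71.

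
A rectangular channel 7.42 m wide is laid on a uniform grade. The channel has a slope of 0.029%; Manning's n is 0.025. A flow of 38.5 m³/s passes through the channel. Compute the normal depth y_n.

y_n = 4.69 m

Manning's equation rearranged: A R^(2/3) = nQ / (1·√S) = 0.025 × 38.5 / (√0.00029) = 56.52.
Trying y = 3.75 m: A R^(2/3) = 42.16 — low.
Trying y = 5.67 m: A R^(2/3) = 72.08 — high.
Trying y = 4.69 m: A R^(2/3) = 56.55 — ≈ 56.52.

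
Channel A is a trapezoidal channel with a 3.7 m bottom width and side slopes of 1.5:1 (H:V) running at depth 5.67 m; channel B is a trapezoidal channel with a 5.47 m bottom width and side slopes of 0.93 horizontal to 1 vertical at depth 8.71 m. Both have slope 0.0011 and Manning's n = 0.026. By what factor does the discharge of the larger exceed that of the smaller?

2.15

Channel A: With bottom width b = 3.7 m and side slope z = 1.5: A = (b + zy)y = (3.7 + 1.5×5.67)×5.67 = 69.2 m²; P = b + 2y√(1+z²) = 3.7 + 2×5.67×1.803 = 24.14 m. Hydraulic radius R = A/P = 69.2/24.14 = 2.866 m. Q_A = (1/0.026)·69.2·2.866^(2/3)·√0.0011 = 178.1 m³/s.
Channel B: With bottom width b = 5.47 m and side slope z = 0.93: A = (b + zy)y = (5.47 + 0.93×8.71)×8.71 = 118.2 m²; P = b + 2y√(1+z²) = 5.47 + 2×8.71×1.366 = 29.26 m. Hydraulic radius R = A/P = 118.2/29.26 = 4.04 m. Q_B = (1/0.026)·118.2·4.04^(2/3)·√0.0011 = 382.4 m³/s.
The larger discharge is 382.4 m³/s and the smaller is 178.1 m³/s; the ratio is 2.15.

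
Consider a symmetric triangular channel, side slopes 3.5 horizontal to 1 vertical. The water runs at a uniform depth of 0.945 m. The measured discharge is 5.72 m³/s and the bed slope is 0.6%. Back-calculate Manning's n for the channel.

n = 0.025

For a triangular section with side slope z = 3.5: A = zy² = 3.5×0.945² = 3.126 m²; P = 2y√(1+z²) = 2×0.945×3.64 = 6.88 m.
Hydraulic radius R = A/P = 3.126/6.88 = 0.4543 m.
Rearranging Manning's equation: n = (1/Q) A R^(2/3) S^(1/2) = (1/5.72) × 3.126 × 0.4543^(2/3) × √0.006 = 0.025.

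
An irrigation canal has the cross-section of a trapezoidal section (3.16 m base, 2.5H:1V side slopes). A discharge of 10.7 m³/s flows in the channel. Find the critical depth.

y_c = 0.839 m

At critical depth, Q² T / (g A³) = 1, i.e. A³/T = Q²/g = 10.7²/9.81 = 11.67.
Try y = 0.96 m: A³/T = 19.1 — high.
Try y = 0.839 m: A³/T = 11.67 — ≈ 11.67.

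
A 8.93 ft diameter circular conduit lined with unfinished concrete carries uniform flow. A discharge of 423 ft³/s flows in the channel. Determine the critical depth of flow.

y_c = 5.06 ft

At critical depth, Q² T / (g A³) = 1, i.e. A³/T = Q²/g = 423²/32.2 = 5557.
At y = 6.23 ft: A³/T = 12380 — high.
At y = 4.29 ft: A³/T = 2952 — low.
At y = 5.06 ft: A³/T = 5546 — ≈ 5557.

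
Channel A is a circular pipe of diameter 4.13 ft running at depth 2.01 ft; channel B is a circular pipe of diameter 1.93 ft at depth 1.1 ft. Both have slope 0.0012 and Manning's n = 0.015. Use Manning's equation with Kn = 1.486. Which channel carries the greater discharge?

channel A

Channel A: For a circular section of diameter D = 4.13 ft at depth y = 2.01 ft, the central angle is θ = 2 arccos(1 − 2y/D) = 3.088 rad. Then A = (D²/8)(θ − sin θ) = 6.471 ft² and P = Dθ/2 = 6.377 ft. Hydraulic radius R = A/P = 6.471/6.377 = 1.015 ft. Q_A = (1.486/0.015)·6.471·1.015^(2/3)·√0.0012 = 22.42 ft³/s.
Channel B: For a circular section of diameter D = 1.93 ft at depth y = 1.1 ft, the central angle is θ = 2 arccos(1 − 2y/D) = 3.422 rad. Then A = (D²/8)(θ − sin θ) = 1.722 ft² and P = Dθ/2 = 3.303 ft. Hydraulic radius R = A/P = 1.722/3.303 = 0.5216 ft. Q_B = (1.486/0.015)·1.722·0.5216^(2/3)·√0.0012 = 3.83 ft³/s.
Q_A = 22.42 ft³/s vs Q_B = 3.83 ft³/s, so channel A carries more.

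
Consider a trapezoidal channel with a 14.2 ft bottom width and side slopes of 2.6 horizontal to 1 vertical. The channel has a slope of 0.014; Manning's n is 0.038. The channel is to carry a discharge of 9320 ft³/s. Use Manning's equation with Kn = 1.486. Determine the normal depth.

y_n = 12.2 ft

Manning's equation rearranged: A R^(2/3) = nQ / (1.486·√S) = 0.038 × 9320 / (1.486 × √0.014) = 2014.
At y = 15.6 ft: A R^(2/3) = 3544 — over.
At y = 12.2 ft: A R^(2/3) = 2014 — close enough.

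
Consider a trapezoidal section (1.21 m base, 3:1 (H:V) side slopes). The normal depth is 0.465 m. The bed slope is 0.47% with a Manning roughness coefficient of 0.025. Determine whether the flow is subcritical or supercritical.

With bottom width b = 1.21 m and side slope z = 3: A = (b + zy)y = (1.21 + 3×0.465)×0.465 = 1.211 m²; P = b + 2y√(1+z²) = 1.21 + 2×0.465×3.162 = 4.151 m.
Hydraulic radius R = A/P = 1.211/4.151 = 0.2918 m.
V = (1/n) R^(2/3) √S = (1/0.025) × 0.2918^(2/3) × √0.0047 = 1.206 m/s. Hydraulic depth D_h = A/T = 1.211/4 = 0.3028 m.
Froude number Fr = V/√(g·D_h) = 1.206/√(9.81×0.3028) = 0.7, which is less than 1, so the flow is subcritical.

subcritical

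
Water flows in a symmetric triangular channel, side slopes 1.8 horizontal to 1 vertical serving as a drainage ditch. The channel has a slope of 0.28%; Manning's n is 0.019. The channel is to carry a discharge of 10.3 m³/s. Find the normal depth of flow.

y_n = 1.61 m

Manning's equation rearranged: A R^(2/3) = nQ / (1·√S) = 0.019 × 10.3 / (√0.0028) = 3.698.
At y = 1.43 m: A R^(2/3) = 2.691 — short.
At y = 1.78 m: A R^(2/3) = 4.824 — over.
At y = 1.61 m: A R^(2/3) = 3.691 — ≈ 3.698.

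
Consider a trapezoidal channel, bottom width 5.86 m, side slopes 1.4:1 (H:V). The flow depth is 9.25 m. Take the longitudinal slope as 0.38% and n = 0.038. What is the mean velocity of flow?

V = 4.5 m/s

With bottom width b = 5.86 m and side slope z = 1.4: A = (b + zy)y = (5.86 + 1.4×9.25)×9.25 = 174 m²; P = b + 2y√(1+z²) = 5.86 + 2×9.25×1.72 = 37.69 m.
Hydraulic radius R = A/P = 174/37.69 = 4.617 m.
From Manning's equation, V = (1/n) R^(2/3) S^(1/2) = (1/0.038) × 4.617^(2/3) × 0.0038^(1/2) = 4.5 m/s.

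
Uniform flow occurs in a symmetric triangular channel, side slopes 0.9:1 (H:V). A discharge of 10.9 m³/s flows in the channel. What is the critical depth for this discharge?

At critical depth, Q² T / (g A³) = 1, i.e. A³/T = Q²/g = 10.9²/9.81 = 12.11.
At y = 2.26 m: A³/T = 23.88 — too large.
At y = 1.51 m: A³/T = 3.179 — too small.
At y = 1.97 m: A³/T = 12.02 — matches.

y_c = 1.97 m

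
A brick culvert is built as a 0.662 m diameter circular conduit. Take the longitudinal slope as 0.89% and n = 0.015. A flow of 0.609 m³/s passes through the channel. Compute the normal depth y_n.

Manning's equation rearranged: A R^(2/3) = nQ / (1·√S) = 0.015 × 0.609 / (√0.0089) = 0.09683.
Try y = 0.592 m: A R^(2/3) = 0.1103 — over.
Try y = 0.434 m: A R^(2/3) = 0.07944 — short.
Try y = 0.507 m: A R^(2/3) = 0.09689 — ≈ 0.09683.

y_n = 0.507 m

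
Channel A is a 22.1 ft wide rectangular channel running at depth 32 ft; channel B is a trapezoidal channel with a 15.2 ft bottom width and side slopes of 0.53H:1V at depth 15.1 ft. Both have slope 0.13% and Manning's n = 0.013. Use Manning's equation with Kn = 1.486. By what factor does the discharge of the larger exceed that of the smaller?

2.23

Channel A: Flow area A = b·y = 22.1 × 32 = 707.2 ft². Wetted perimeter P = b + 2y = 22.1 + 2×32 = 86.1 ft. Hydraulic radius R = A/P = 707.2/86.1 = 8.214 ft. Q_A = (1.486/0.013)·707.2·8.214^(2/3)·√0.0013 = 11870 ft³/s.
Channel B: With bottom width b = 15.2 ft and side slope z = 0.53: A = (b + zy)y = (15.2 + 0.53×15.1)×15.1 = 350.4 ft²; P = b + 2y√(1+z²) = 15.2 + 2×15.1×1.132 = 49.38 ft. Hydraulic radius R = A/P = 350.4/49.38 = 7.095 ft. Q_B = (1.486/0.013)·350.4·7.095^(2/3)·√0.0013 = 5332 ft³/s.
The larger discharge is 11870 ft³/s and the smaller is 5332 ft³/s; the ratio is 2.23.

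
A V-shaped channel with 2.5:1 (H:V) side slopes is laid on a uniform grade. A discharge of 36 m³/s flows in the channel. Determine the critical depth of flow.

y_c = 2.11 m

At critical depth, Q² T / (g A³) = 1, i.e. A³/T = Q²/g = 36²/9.81 = 132.1.
Try y = 1.45 m: A³/T = 20.03 — low.
Try y = 2.11 m: A³/T = 130.7 — ≈ 132.1.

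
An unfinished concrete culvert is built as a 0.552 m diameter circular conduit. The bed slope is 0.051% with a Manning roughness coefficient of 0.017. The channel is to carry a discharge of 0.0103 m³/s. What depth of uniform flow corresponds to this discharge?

Manning's equation rearranged: A R^(2/3) = nQ / (1·√S) = 0.017 × 0.0103 / (√0.00051) = 0.007754.
Try y = 0.141 m: A R^(2/3) = 0.009135 — too large.
Try y = 0.105 m: A R^(2/3) = 0.005055 — too small.
Try y = 0.13 m: A R^(2/3) = 0.007774 — matches.

y_n = 0.13 m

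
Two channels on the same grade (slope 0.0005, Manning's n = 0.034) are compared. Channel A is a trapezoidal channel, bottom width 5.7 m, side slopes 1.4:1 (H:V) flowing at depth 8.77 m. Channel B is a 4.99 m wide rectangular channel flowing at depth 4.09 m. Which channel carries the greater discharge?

Channel A: With bottom width b = 5.7 m and side slope z = 1.4: A = (b + zy)y = (5.7 + 1.4×8.77)×8.77 = 157.7 m²; P = b + 2y√(1+z²) = 5.7 + 2×8.77×1.72 = 35.88 m. Hydraulic radius R = A/P = 157.7/35.88 = 4.395 m. Q_A = (1/0.034)·157.7·4.395^(2/3)·√0.0005 = 278.2 m³/s.
Channel B: Flow area A = b·y = 4.99 × 4.09 = 20.41 m². Wetted perimeter P = b + 2y = 4.99 + 2×4.09 = 13.17 m. Hydraulic radius R = A/P = 20.41/13.17 = 1.55 m. Q_B = (1/0.034)·20.41·1.55^(2/3)·√0.0005 = 17.97 m³/s.
Q_A = 278.2 m³/s vs Q_B = 17.97 m³/s, so channel A carries more.

channel A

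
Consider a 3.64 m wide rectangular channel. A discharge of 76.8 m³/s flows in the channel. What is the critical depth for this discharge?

For a rectangular channel, critical depth y_c = (q²/g)^(1/3) where q = Q/b = 76.8/3.64 = 21.1 m²/s.
So y_c = (21.1²/9.81)^(1/3) = 3.57 m.

y_c = 3.57 m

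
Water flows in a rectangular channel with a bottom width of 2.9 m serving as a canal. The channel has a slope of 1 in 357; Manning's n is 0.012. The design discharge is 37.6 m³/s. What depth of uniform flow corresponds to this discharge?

Manning's equation rearranged: A R^(2/3) = nQ / (1·√S) = 0.012 × 37.6 / (√0.002801) = 8.525.
Trying y = 3.29 m: A R^(2/3) = 9.582 — over.
Trying y = 2.34 m: A R^(2/3) = 6.303 — short.
Trying y = 2.99 m: A R^(2/3) = 8.534 — matches.

y_n = 2.99 m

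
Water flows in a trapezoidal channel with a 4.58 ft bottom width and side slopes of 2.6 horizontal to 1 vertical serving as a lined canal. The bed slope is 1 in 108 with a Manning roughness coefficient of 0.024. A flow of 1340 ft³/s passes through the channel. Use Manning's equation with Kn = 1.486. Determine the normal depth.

Manning's equation rearranged: A R^(2/3) = nQ / (1.486·√S) = 0.024 × 1340 / (1.486 × √0.009259) = 224.9.
Try y = 7.15 ft: A R^(2/3) = 398.4 — too large.
Try y = 5.62 ft: A R^(2/3) = 224.6 — matches.

y_n = 5.62 ft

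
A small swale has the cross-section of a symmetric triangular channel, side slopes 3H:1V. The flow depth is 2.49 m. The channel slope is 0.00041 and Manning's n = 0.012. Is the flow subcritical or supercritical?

For a triangular section with side slope z = 3: A = zy² = 3×2.49² = 18.6 m²; P = 2y√(1+z²) = 2×2.49×3.162 = 15.75 m.
Hydraulic radius R = A/P = 18.6/15.75 = 1.181 m.
V = (1/n) R^(2/3) √S = (1/0.012) × 1.181^(2/3) × √0.00041 = 1.885 m/s. Hydraulic depth D_h = A/T = 18.6/14.94 = 1.245 m.
Froude number Fr = V/√(g·D_h) = 1.885/√(9.81×1.245) = 0.539, which is less than 1, so the flow is subcritical.

subcritical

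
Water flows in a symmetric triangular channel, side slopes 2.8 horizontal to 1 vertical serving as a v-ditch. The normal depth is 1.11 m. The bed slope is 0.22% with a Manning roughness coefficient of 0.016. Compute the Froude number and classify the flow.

For a triangular section with side slope z = 2.8: A = zy² = 2.8×1.11² = 3.45 m²; P = 2y√(1+z²) = 2×1.11×2.973 = 6.601 m.
Hydraulic radius R = A/P = 3.45/6.601 = 0.5227 m.
V = (1/n) R^(2/3) √S = (1/0.016) × 0.5227^(2/3) × √0.0022 = 1.902 m/s. Hydraulic depth D_h = A/T = 3.45/6.216 = 0.555 m.
Froude number Fr = V/√(g·D_h) = 1.902/√(9.81×0.555) = 0.815, which is less than 1, so the flow is subcritical.

subcritical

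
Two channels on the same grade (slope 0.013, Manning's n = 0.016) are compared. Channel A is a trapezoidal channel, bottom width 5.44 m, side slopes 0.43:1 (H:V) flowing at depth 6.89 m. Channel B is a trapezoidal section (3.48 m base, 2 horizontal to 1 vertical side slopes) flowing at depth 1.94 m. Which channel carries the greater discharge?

channel A

Channel A: With bottom width b = 5.44 m and side slope z = 0.43: A = (b + zy)y = (5.44 + 0.43×6.89)×6.89 = 57.89 m²; P = b + 2y√(1+z²) = 5.44 + 2×6.89×1.089 = 20.44 m. Hydraulic radius R = A/P = 57.89/20.44 = 2.832 m. Q_A = (1/0.016)·57.89·2.832^(2/3)·√0.013 = 825.9 m³/s.
Channel B: With bottom width b = 3.48 m and side slope z = 2: A = (b + zy)y = (3.48 + 2×1.94)×1.94 = 14.28 m²; P = b + 2y√(1+z²) = 3.48 + 2×1.94×2.236 = 12.16 m. Hydraulic radius R = A/P = 14.28/12.16 = 1.175 m. Q_B = (1/0.016)·14.28·1.175^(2/3)·√0.013 = 113.3 m³/s.
Q_A = 825.9 m³/s vs Q_B = 113.3 m³/s, so channel A carries more.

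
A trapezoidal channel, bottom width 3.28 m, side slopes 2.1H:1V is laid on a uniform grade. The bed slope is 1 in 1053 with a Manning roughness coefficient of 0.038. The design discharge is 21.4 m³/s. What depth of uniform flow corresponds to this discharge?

y_n = 2.47 m

Manning's equation rearranged: A R^(2/3) = nQ / (1·√S) = 0.038 × 21.4 / (√0.0009497) = 26.39.
Try y = 2.87 m: A R^(2/3) = 36.63 — too large.
Try y = 2.47 m: A R^(2/3) = 26.37 — matches.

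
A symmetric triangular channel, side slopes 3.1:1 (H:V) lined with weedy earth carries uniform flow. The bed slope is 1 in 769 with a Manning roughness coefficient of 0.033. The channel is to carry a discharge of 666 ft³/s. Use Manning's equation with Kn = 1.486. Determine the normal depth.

y_n = 7.52 ft

Manning's equation rearranged: A R^(2/3) = nQ / (1.486·√S) = 0.033 × 666 / (1.486 × √0.0013) = 410.1.
At y = 6.36 ft: A R^(2/3) = 262.4 — too small.
At y = 8.86 ft: A R^(2/3) = 635.1 — too large.
At y = 7.52 ft: A R^(2/3) = 410.1 — matches.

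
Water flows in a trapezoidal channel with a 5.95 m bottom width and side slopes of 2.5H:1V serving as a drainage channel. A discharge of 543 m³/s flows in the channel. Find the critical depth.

At critical depth, Q² T / (g A³) = 1, i.e. A³/T = Q²/g = 543²/9.81 = 30060.
Trying y = 6.27 m: A³/T = 66830 — high.
Trying y = 4.03 m: A³/T = 10320 — low.
Trying y = 5.2 m: A³/T = 29950 — close enough.

y_c = 5.2 m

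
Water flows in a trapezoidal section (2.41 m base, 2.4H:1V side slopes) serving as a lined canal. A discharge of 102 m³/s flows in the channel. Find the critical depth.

y_c = 2.8 m

At critical depth, Q² T / (g A³) = 1, i.e. A³/T = Q²/g = 102²/9.81 = 1061.
Trying y = 3.1 m: A³/T = 1647 — over.
Trying y = 2.5 m: A³/T = 645 — short.
Trying y = 2.8 m: A³/T = 1054 — close enough.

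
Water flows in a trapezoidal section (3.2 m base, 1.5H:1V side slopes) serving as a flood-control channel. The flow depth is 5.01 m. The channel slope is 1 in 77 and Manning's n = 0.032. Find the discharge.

With bottom width b = 3.2 m and side slope z = 1.5: A = (b + zy)y = (3.2 + 1.5×5.01)×5.01 = 53.68 m²; P = b + 2y√(1+z²) = 3.2 + 2×5.01×1.803 = 21.26 m.
Hydraulic radius R = A/P = 53.68/21.26 = 2.525 m.
Manning's equation: Q = (1/n) A R^(2/3) S^(1/2) = (1/0.032) × 53.68 × 2.525^(2/3) × 0.01299^(1/2) = 354 m³/s.

Q = 354 m³/s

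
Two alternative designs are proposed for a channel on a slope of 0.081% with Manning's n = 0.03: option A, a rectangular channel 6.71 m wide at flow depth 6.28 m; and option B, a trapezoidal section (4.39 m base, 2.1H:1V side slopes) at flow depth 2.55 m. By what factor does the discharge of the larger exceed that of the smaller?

2.15

Channel A: Flow area A = b·y = 6.71 × 6.28 = 42.14 m². Wetted perimeter P = b + 2y = 6.71 + 2×6.28 = 19.27 m. Hydraulic radius R = A/P = 42.14/19.27 = 2.187 m. Q_A = (1/0.03)·42.14·2.187^(2/3)·√0.00081 = 67.35 m³/s.
Channel B: With bottom width b = 4.39 m and side slope z = 2.1: A = (b + zy)y = (4.39 + 2.1×2.55)×2.55 = 24.85 m²; P = b + 2y√(1+z²) = 4.39 + 2×2.55×2.326 = 16.25 m. Hydraulic radius R = A/P = 24.85/16.25 = 1.529 m. Q_B = (1/0.03)·24.85·1.529^(2/3)·√0.00081 = 31.29 m³/s.
The larger discharge is 67.35 m³/s and the smaller is 31.29 m³/s; the ratio is 2.15.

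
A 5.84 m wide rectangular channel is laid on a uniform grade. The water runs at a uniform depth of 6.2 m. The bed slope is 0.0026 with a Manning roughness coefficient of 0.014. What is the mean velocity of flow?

Flow area A = b·y = 5.84 × 6.2 = 36.21 m². Wetted perimeter P = b + 2y = 5.84 + 2×6.2 = 18.24 m.
Hydraulic radius R = A/P = 36.21/18.24 = 1.985 m.
From Manning's equation, V = (1/n) R^(2/3) S^(1/2) = (1/0.014) × 1.985^(2/3) × 0.0026^(1/2) = 5.75 m/s.

V = 5.75 m/s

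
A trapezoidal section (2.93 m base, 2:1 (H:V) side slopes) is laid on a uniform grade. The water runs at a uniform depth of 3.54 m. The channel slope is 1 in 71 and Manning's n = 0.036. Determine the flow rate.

With bottom width b = 2.93 m and side slope z = 2: A = (b + zy)y = (2.93 + 2×3.54)×3.54 = 35.44 m²; P = b + 2y√(1+z²) = 2.93 + 2×3.54×2.236 = 18.76 m.
Hydraulic radius R = A/P = 35.44/18.76 = 1.889 m.
Manning's equation: Q = (1/n) A R^(2/3) S^(1/2) = (1/0.036) × 35.44 × 1.889^(2/3) × 0.01408^(1/2) = 178 m³/s.

Q = 178 m³/s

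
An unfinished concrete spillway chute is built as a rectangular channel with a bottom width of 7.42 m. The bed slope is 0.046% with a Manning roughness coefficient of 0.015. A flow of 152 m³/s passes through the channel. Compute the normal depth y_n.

y_n = 7.76 m

Manning's equation rearranged: A R^(2/3) = nQ / (1·√S) = 0.015 × 152 / (√0.00046) = 106.3.
Try y = 5.93 m: A R^(2/3) = 76.27 — short.
Try y = 9.31 m: A R^(2/3) = 132.4 — over.
Try y = 7.76 m: A R^(2/3) = 106.3 — matches.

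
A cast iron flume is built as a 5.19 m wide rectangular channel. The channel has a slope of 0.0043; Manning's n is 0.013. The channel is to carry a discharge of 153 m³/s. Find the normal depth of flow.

Manning's equation rearranged: A R^(2/3) = nQ / (1·√S) = 0.013 × 153 / (√0.0043) = 30.33.
At y = 4.86 m: A R^(2/3) = 35.81 — high.
At y = 3.04 m: A R^(2/3) = 19.74 — low.
At y = 4.25 m: A R^(2/3) = 30.32 — close enough.

y_n = 4.25 m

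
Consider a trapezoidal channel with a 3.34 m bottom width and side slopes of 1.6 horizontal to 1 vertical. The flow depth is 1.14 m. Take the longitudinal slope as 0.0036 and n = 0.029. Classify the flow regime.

subcritical

With bottom width b = 3.34 m and side slope z = 1.6: A = (b + zy)y = (3.34 + 1.6×1.14)×1.14 = 5.887 m²; P = b + 2y√(1+z²) = 3.34 + 2×1.14×1.887 = 7.642 m.
Hydraulic radius R = A/P = 5.887/7.642 = 0.7704 m.
V = (1/n) R^(2/3) √S = (1/0.029) × 0.7704^(2/3) × √0.0036 = 1.739 m/s. Hydraulic depth D_h = A/T = 5.887/6.988 = 0.8424 m.
Froude number Fr = V/√(g·D_h) = 1.739/√(9.81×0.8424) = 0.605, which is less than 1, so the flow is subcritical.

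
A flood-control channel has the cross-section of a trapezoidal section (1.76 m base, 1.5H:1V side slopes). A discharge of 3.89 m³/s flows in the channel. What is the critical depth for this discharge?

y_c = 0.653 m

At critical depth, Q² T / (g A³) = 1, i.e. A³/T = Q²/g = 3.89²/9.81 = 1.543.
At y = 0.76 m: A³/T = 2.65 — over.
At y = 0.47 m: A³/T = 0.4906 — short.
At y = 0.653 m: A³/T = 1.539 — matches.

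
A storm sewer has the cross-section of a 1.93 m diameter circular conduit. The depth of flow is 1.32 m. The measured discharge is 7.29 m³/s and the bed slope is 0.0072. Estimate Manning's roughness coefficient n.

n = 0.017

For a circular section of diameter D = 1.93 m at depth y = 1.32 m, the central angle is θ = 2 arccos(1 − 2y/D) = 3.895 rad. Then A = (D²/8)(θ − sin θ) = 2.132 m² and P = Dθ/2 = 3.759 m.
Hydraulic radius R = A/P = 2.132/3.759 = 0.5673 m.
Rearranging Manning's equation: n = (1/Q) A R^(2/3) S^(1/2) = (1/7.29) × 2.132 × 0.5673^(2/3) × √0.0072 = 0.017.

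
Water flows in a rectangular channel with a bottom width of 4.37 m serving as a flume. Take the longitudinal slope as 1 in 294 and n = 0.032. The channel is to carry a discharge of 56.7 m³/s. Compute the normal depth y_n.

y_n = 5.32 m

Manning's equation rearranged: A R^(2/3) = nQ / (1·√S) = 0.032 × 56.7 / (√0.003401) = 31.11.
At y = 4.29 m: A R^(2/3) = 23.99 — too small.
At y = 5.32 m: A R^(2/3) = 31.12 — close enough.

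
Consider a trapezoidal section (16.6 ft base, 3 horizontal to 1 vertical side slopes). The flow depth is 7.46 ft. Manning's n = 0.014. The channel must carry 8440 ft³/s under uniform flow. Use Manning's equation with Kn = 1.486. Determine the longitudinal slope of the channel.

With bottom width b = 16.6 ft and side slope z = 3: A = (b + zy)y = (16.6 + 3×7.46)×7.46 = 290.8 ft²; P = b + 2y√(1+z²) = 16.6 + 2×7.46×3.162 = 63.78 ft.
Hydraulic radius R = A/P = 290.8/63.78 = 4.559 ft.
From Manning's equation, S = [nQ / (1.486 A R^(2/3))]² = [0.014 × 8440 / (1.486 × 290.8 × 4.559^(2/3))]² = 0.00989.

S = 0.00989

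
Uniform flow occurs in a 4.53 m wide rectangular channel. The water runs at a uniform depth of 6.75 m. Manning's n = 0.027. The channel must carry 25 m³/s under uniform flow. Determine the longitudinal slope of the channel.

S = 0.000241

Flow area A = b·y = 4.53 × 6.75 = 30.58 m². Wetted perimeter P = b + 2y = 4.53 + 2×6.75 = 18.03 m.
Hydraulic radius R = A/P = 30.58/18.03 = 1.696 m.
From Manning's equation, S = [nQ / (1 A R^(2/3))]² = [0.027 × 25 / (1 × 30.58 × 1.696^(2/3))]² = 0.000241.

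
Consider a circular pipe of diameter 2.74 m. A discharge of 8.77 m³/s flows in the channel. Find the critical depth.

y_c = 1.31 m

At critical depth, Q² T / (g A³) = 1, i.e. A³/T = Q²/g = 8.77²/9.81 = 7.84.
Try y = 0.951 m: A³/T = 2.305 — too small.
Try y = 1.5 m: A³/T = 13.22 — too large.
Try y = 1.31 m: A³/T = 7.882 — matches.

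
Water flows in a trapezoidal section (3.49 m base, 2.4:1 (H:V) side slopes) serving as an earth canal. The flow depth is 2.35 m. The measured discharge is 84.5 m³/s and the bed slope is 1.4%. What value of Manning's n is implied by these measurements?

n = 0.037

With bottom width b = 3.49 m and side slope z = 2.4: A = (b + zy)y = (3.49 + 2.4×2.35)×2.35 = 21.46 m²; P = b + 2y√(1+z²) = 3.49 + 2×2.35×2.6 = 15.71 m.
Hydraulic radius R = A/P = 21.46/15.71 = 1.366 m.
Rearranging Manning's equation: n = (1/Q) A R^(2/3) S^(1/2) = (1/84.5) × 21.46 × 1.366^(2/3) × √0.014 = 0.037.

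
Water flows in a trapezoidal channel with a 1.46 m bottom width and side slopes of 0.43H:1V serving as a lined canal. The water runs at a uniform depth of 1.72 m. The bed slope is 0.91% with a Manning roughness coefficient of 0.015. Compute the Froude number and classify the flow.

supercritical

With bottom width b = 1.46 m and side slope z = 0.43: A = (b + zy)y = (1.46 + 0.43×1.72)×1.72 = 3.783 m²; P = b + 2y√(1+z²) = 1.46 + 2×1.72×1.089 = 5.205 m.
Hydraulic radius R = A/P = 3.783/5.205 = 0.7269 m.
V = (1/n) R^(2/3) √S = (1/0.015) × 0.7269^(2/3) × √0.0091 = 5.141 m/s. Hydraulic depth D_h = A/T = 3.783/2.939 = 1.287 m.
Froude number Fr = V/√(g·D_h) = 5.141/√(9.81×1.287) = 1.45, which is greater than 1, so the flow is supercritical.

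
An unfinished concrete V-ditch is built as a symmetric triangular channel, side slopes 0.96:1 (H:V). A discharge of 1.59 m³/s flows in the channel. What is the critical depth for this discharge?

y_c = 0.89 m

At critical depth, Q² T / (g A³) = 1, i.e. A³/T = Q²/g = 1.59²/9.81 = 0.2577.
Try y = 1.06 m: A³/T = 0.6167 — high.
Try y = 0.653 m: A³/T = 0.05471 — low.
Try y = 0.89 m: A³/T = 0.2573 — ≈ 0.2577.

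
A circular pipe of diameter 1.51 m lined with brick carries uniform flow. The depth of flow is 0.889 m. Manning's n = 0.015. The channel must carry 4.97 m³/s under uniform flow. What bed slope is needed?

S = 0.0149

For a circular section of diameter D = 1.51 m at depth y = 0.889 m, the central angle is θ = 2 arccos(1 − 2y/D) = 3.498 rad. Then A = (D²/8)(θ − sin θ) = 1.097 m² and P = Dθ/2 = 2.641 m.
Hydraulic radius R = A/P = 1.097/2.641 = 0.4152 m.
From Manning's equation, S = [nQ / (1 A R^(2/3))]² = [0.015 × 4.97 / (1 × 1.097 × 0.4152^(2/3))]² = 0.0149.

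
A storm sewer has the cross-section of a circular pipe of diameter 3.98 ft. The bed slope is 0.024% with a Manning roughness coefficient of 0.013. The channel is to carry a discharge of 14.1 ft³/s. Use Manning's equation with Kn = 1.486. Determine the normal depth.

y_n = 2.32 ft

Manning's equation rearranged: A R^(2/3) = nQ / (1.486·√S) = 0.013 × 14.1 / (1.486 × √0.00024) = 7.962.
Try y = 1.59 ft: A R^(2/3) = 4.169 — too small.
Try y = 2.63 ft: A R^(2/3) = 9.601 — too large.
Try y = 2.32 ft: A R^(2/3) = 7.966 — close enough.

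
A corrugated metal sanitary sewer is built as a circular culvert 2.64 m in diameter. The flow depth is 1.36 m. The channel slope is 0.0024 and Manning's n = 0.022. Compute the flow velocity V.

V = 1.71 m/s

For a circular section of diameter D = 2.64 m at depth y = 1.36 m, the central angle is θ = 2 arccos(1 − 2y/D) = 3.202 rad. Then A = (D²/8)(θ − sin θ) = 2.843 m² and P = Dθ/2 = 4.227 m.
Hydraulic radius R = A/P = 2.843/4.227 = 0.6725 m.
From Manning's equation, V = (1/n) R^(2/3) S^(1/2) = (1/0.022) × 0.6725^(2/3) × 0.0024^(1/2) = 1.71 m/s.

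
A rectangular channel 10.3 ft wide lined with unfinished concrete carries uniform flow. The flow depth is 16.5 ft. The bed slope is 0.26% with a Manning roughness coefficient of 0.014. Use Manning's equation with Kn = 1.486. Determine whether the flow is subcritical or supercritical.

subcritical

Flow area A = b·y = 10.3 × 16.5 = 170 ft². Wetted perimeter P = b + 2y = 10.3 + 2×16.5 = 43.3 ft.
Hydraulic radius R = A/P = 170/43.3 = 3.925 ft.
V = (1.486/n) R^(2/3) √S = (1.486/0.014) × 3.925^(2/3) × √0.0026 = 13.47 ft/s. Hydraulic depth D_h = A/T = 170/10.3 = 16.5 ft.
Froude number Fr = V/√(g·D_h) = 13.47/√(32.2×16.5) = 0.584, which is less than 1, so the flow is subcritical.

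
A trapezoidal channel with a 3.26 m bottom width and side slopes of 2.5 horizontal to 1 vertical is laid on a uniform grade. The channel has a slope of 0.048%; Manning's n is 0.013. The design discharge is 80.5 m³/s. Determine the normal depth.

y_n = 3.07 m

Manning's equation rearranged: A R^(2/3) = nQ / (1·√S) = 0.013 × 80.5 / (√0.00048) = 47.77.
At y = 2.48 m: A R^(2/3) = 29.53 — short.
At y = 3.54 m: A R^(2/3) = 66.23 — over.
At y = 3.07 m: A R^(2/3) = 47.75 — close enough.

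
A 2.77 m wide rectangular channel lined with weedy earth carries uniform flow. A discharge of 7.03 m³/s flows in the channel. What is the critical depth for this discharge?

y_c = 0.869 m

For a rectangular channel, critical depth y_c = (q²/g)^(1/3) where q = Q/b = 7.03/2.77 = 2.538 m²/s.
So y_c = (2.538²/9.81)^(1/3) = 0.869 m.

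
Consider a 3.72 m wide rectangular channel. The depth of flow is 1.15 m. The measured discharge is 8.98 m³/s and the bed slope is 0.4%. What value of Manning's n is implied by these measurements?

n = 0.024

Flow area A = b·y = 3.72 × 1.15 = 4.278 m². Wetted perimeter P = b + 2y = 3.72 + 2×1.15 = 6.02 m.
Hydraulic radius R = A/P = 4.278/6.02 = 0.7106 m.
Rearranging Manning's equation: n = (1/Q) A R^(2/3) S^(1/2) = (1/8.98) × 4.278 × 0.7106^(2/3) × √0.004 = 0.024.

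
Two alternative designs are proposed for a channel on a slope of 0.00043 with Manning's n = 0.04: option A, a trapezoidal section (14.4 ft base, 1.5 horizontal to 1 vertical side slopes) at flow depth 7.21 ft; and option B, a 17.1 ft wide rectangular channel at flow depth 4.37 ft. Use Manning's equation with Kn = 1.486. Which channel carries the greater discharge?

Channel A: With bottom width b = 14.4 ft and side slope z = 1.5: A = (b + zy)y = (14.4 + 1.5×7.21)×7.21 = 181.8 ft²; P = b + 2y√(1+z²) = 14.4 + 2×7.21×1.803 = 40.4 ft. Hydraulic radius R = A/P = 181.8/40.4 = 4.5 ft. Q_A = (1.486/0.04)·181.8·4.5^(2/3)·√0.00043 = 381.8 ft³/s.
Channel B: Flow area A = b·y = 17.1 × 4.37 = 74.73 ft². Wetted perimeter P = b + 2y = 17.1 + 2×4.37 = 25.84 ft. Hydraulic radius R = A/P = 74.73/25.84 = 2.892 ft. Q_B = (1.486/0.04)·74.73·2.892^(2/3)·√0.00043 = 116.8 ft³/s.
Q_A = 381.8 ft³/s vs Q_B = 116.8 ft³/s, so channel A carries more.

channel A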